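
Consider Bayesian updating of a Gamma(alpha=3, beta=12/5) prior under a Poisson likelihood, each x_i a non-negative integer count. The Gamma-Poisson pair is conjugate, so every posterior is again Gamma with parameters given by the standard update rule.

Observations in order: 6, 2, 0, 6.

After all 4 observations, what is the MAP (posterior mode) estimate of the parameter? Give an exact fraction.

obs 1: x=6 → posterior Gamma(9, 17/5)
obs 2: x=2 → posterior Gamma(11, 22/5)
obs 3: x=0 → posterior Gamma(11, 27/5)
obs 4: x=6 → posterior Gamma(17, 32/5)

5/2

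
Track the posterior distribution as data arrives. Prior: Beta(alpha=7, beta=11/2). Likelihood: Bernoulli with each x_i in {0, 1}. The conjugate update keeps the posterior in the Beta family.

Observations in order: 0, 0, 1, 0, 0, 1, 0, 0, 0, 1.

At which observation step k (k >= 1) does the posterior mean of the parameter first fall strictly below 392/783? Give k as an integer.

obs 1: x=0 → posterior Beta(7, 13/2)
obs 2: x=0 → posterior Beta(7, 15/2)
obs 3: x=1 → posterior Beta(8, 15/2)
obs 4: x=0 → posterior Beta(8, 17/2)
obs 5: x=0 → posterior Beta(8, 19/2)
obs 6: x=1 → posterior Beta(9, 19/2)
obs 7: x=0 → posterior Beta(9, 21/2)
obs 8: x=0 → posterior Beta(9, 23/2)
obs 9: x=0 → posterior Beta(9, 25/2)
obs 10: x=1 → posterior Beta(10, 25/2)

k = 2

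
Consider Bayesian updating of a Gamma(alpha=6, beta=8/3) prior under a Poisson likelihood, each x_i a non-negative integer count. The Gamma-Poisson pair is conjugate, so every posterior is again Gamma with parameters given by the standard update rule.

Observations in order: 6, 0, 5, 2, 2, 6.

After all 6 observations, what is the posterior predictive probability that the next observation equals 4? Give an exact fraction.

12251724504940878265228217268545433548881920/74462898441675122902293018227199467668020601

obs 1: x=6 → posterior Gamma(12, 11/3)
obs 2: x=0 → posterior Gamma(12, 14/3)
obs 3: x=5 → posterior Gamma(17, 17/3)
obs 4: x=2 → posterior Gamma(19, 20/3)
obs 5: x=2 → posterior Gamma(21, 23/3)
obs 6: x=6 → posterior Gamma(27, 26/3)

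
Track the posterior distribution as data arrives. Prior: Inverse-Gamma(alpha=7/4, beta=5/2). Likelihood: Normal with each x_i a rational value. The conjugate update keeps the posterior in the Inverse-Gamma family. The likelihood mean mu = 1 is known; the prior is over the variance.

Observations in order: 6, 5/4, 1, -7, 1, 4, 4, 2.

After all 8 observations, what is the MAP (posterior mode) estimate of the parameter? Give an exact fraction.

obs 1: x=6 → posterior Inverse-Gamma(9/4, 15)
obs 2: x=5/4 → posterior Inverse-Gamma(11/4, 481/32)
obs 3: x=1 → posterior Inverse-Gamma(13/4, 481/32)
obs 4: x=-7 → posterior Inverse-Gamma(15/4, 1505/32)
obs 5: x=1 → posterior Inverse-Gamma(17/4, 1505/32)
obs 6: x=4 → posterior Inverse-Gamma(19/4, 1649/32)
obs 7: x=4 → posterior Inverse-Gamma(21/4, 1793/32)
obs 8: x=2 → posterior Inverse-Gamma(23/4, 1809/32)

67/8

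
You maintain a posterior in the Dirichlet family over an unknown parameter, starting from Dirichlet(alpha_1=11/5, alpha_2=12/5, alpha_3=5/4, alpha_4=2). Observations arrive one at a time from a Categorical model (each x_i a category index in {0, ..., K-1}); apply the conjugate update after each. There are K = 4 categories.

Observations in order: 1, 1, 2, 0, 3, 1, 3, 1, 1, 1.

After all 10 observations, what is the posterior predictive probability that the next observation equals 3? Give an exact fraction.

80/357

obs 1: x=1 → posterior Dirichlet(11/5, 17/5, 5/4, 2)
obs 2: x=1 → posterior Dirichlet(11/5, 22/5, 5/4, 2)
obs 3: x=2 → posterior Dirichlet(11/5, 22/5, 9/4, 2)
obs 4: x=0 → posterior Dirichlet(16/5, 22/5, 9/4, 2)
obs 5: x=3 → posterior Dirichlet(16/5, 22/5, 9/4, 3)
obs 6: x=1 → posterior Dirichlet(16/5, 27/5, 9/4, 3)
obs 7: x=3 → posterior Dirichlet(16/5, 27/5, 9/4, 4)
obs 8: x=1 → posterior Dirichlet(16/5, 32/5, 9/4, 4)
obs 9: x=1 → posterior Dirichlet(16/5, 37/5, 9/4, 4)
obs 10: x=1 → posterior Dirichlet(16/5, 42/5, 9/4, 4)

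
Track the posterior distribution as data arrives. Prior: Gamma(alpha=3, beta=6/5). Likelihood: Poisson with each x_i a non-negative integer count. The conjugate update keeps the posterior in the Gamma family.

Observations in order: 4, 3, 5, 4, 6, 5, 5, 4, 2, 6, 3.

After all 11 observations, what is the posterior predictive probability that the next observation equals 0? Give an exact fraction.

184710570864196872190606870725026154072696276604852067540842669455716866853915259902013001/9488482852827830726365616747312481910022202202523137497418522849585773396289404736295141376

obs 1: x=4 → posterior Gamma(7, 11/5)
obs 2: x=3 → posterior Gamma(10, 16/5)
obs 3: x=5 → posterior Gamma(15, 21/5)
obs 4: x=4 → posterior Gamma(19, 26/5)
obs 5: x=6 → posterior Gamma(25, 31/5)
obs 6: x=5 → posterior Gamma(30, 36/5)
obs 7: x=5 → posterior Gamma(35, 41/5)
obs 8: x=4 → posterior Gamma(39, 46/5)
obs 9: x=2 → posterior Gamma(41, 51/5)
obs 10: x=6 → posterior Gamma(47, 56/5)
obs 11: x=3 → posterior Gamma(50, 61/5)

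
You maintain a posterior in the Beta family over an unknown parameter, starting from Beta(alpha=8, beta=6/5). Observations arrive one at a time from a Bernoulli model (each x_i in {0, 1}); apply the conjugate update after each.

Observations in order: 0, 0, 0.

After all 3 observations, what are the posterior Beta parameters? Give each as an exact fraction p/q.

alpha=8, beta=21/5

obs 1: x=0 → posterior Beta(8, 11/5)
obs 2: x=0 → posterior Beta(8, 16/5)
obs 3: x=0 → posterior Beta(8, 21/5)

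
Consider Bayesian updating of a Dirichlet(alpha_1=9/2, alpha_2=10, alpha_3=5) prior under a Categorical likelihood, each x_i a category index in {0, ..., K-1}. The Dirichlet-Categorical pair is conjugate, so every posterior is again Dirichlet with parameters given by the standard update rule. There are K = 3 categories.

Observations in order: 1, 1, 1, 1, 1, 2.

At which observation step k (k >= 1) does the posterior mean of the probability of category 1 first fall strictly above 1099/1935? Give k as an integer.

k = 3

obs 1: x=1 → posterior Dirichlet(9/2, 11, 5)
obs 2: x=1 → posterior Dirichlet(9/2, 12, 5)
obs 3: x=1 → posterior Dirichlet(9/2, 13, 5)
obs 4: x=1 → posterior Dirichlet(9/2, 14, 5)
obs 5: x=1 → posterior Dirichlet(9/2, 15, 5)
obs 6: x=2 → posterior Dirichlet(9/2, 15, 6)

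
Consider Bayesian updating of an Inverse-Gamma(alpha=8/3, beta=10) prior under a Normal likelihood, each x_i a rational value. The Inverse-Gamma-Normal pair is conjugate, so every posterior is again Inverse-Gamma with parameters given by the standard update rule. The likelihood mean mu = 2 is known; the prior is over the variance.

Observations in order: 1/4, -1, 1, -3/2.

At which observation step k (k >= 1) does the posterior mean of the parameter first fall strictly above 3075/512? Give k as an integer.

obs 1: x=1/4 → posterior Inverse-Gamma(19/6, 369/32)
obs 2: x=-1 → posterior Inverse-Gamma(11/3, 513/32)
obs 3: x=1 → posterior Inverse-Gamma(25/6, 529/32)
obs 4: x=-3/2 → posterior Inverse-Gamma(14/3, 725/32)

k = 2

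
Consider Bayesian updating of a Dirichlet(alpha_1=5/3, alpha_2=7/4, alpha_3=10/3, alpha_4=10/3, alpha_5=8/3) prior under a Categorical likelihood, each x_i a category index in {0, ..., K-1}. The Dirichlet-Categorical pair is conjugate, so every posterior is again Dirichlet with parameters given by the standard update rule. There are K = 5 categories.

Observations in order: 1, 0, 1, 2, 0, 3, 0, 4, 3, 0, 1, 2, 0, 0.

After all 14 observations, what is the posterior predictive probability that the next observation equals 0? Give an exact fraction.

92/321

obs 1: x=1 → posterior Dirichlet(5/3, 11/4, 10/3, 10/3, 8/3)
obs 2: x=0 → posterior Dirichlet(8/3, 11/4, 10/3, 10/3, 8/3)
obs 3: x=1 → posterior Dirichlet(8/3, 15/4, 10/3, 10/3, 8/3)
obs 4: x=2 → posterior Dirichlet(8/3, 15/4, 13/3, 10/3, 8/3)
obs 5: x=0 → posterior Dirichlet(11/3, 15/4, 13/3, 10/3, 8/3)
obs 6: x=3 → posterior Dirichlet(11/3, 15/4, 13/3, 13/3, 8/3)
obs 7: x=0 → posterior Dirichlet(14/3, 15/4, 13/3, 13/3, 8/3)
obs 8: x=4 → posterior Dirichlet(14/3, 15/4, 13/3, 13/3, 11/3)
obs 9: x=3 → posterior Dirichlet(14/3, 15/4, 13/3, 16/3, 11/3)
obs 10: x=0 → posterior Dirichlet(17/3, 15/4, 13/3, 16/3, 11/3)
obs 11: x=1 → posterior Dirichlet(17/3, 19/4, 13/3, 16/3, 11/3)
obs 12: x=2 → posterior Dirichlet(17/3, 19/4, 16/3, 16/3, 11/3)
obs 13: x=0 → posterior Dirichlet(20/3, 19/4, 16/3, 16/3, 11/3)
obs 14: x=0 → posterior Dirichlet(23/3, 19/4, 16/3, 16/3, 11/3)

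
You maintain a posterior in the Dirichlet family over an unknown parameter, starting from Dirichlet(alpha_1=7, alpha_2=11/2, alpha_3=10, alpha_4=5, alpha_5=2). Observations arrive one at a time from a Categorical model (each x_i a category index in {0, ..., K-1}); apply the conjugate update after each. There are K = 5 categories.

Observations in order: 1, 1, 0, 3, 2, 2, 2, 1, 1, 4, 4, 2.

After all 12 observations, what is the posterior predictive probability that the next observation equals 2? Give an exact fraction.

obs 1: x=1 → posterior Dirichlet(7, 13/2, 10, 5, 2)
obs 2: x=1 → posterior Dirichlet(7, 15/2, 10, 5, 2)
obs 3: x=0 → posterior Dirichlet(8, 15/2, 10, 5, 2)
obs 4: x=3 → posterior Dirichlet(8, 15/2, 10, 6, 2)
obs 5: x=2 → posterior Dirichlet(8, 15/2, 11, 6, 2)
obs 6: x=2 → posterior Dirichlet(8, 15/2, 12, 6, 2)
obs 7: x=2 → posterior Dirichlet(8, 15/2, 13, 6, 2)
obs 8: x=1 → posterior Dirichlet(8, 17/2, 13, 6, 2)
obs 9: x=1 → posterior Dirichlet(8, 19/2, 13, 6, 2)
obs 10: x=4 → posterior Dirichlet(8, 19/2, 13, 6, 3)
obs 11: x=4 → posterior Dirichlet(8, 19/2, 13, 6, 4)
obs 12: x=2 → posterior Dirichlet(8, 19/2, 14, 6, 4)

28/83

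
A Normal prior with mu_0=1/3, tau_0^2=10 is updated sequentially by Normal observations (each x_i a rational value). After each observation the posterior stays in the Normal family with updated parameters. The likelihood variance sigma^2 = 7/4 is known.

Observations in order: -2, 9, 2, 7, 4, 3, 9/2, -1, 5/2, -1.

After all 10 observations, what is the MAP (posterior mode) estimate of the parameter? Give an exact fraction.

obs 1: x=-2 → posterior Normal(-233/141, 70/47)
obs 2: x=9 → posterior Normal(847/261, 70/87)
obs 3: x=2 → posterior Normal(1087/381, 70/127)
obs 4: x=7 → posterior Normal(1927/501, 70/167)
obs 5: x=4 → posterior Normal(2407/621, 70/207)
obs 6: x=3 → posterior Normal(2767/741, 70/247)
obs 7: x=9/2 → posterior Normal(3307/861, 10/41)
obs 8: x=-1 → posterior Normal(3187/981, 70/327)
obs 9: x=5/2 → posterior Normal(3487/1101, 70/367)
obs 10: x=-1 → posterior Normal(91/33, 70/407)

91/33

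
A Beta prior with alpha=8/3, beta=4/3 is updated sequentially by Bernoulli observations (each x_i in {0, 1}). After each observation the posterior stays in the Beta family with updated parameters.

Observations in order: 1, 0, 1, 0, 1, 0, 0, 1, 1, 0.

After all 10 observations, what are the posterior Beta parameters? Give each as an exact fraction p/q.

obs 1: x=1 → posterior Beta(11/3, 4/3)
obs 2: x=0 → posterior Beta(11/3, 7/3)
obs 3: x=1 → posterior Beta(14/3, 7/3)
obs 4: x=0 → posterior Beta(14/3, 10/3)
obs 5: x=1 → posterior Beta(17/3, 10/3)
obs 6: x=0 → posterior Beta(17/3, 13/3)
obs 7: x=0 → posterior Beta(17/3, 16/3)
obs 8: x=1 → posterior Beta(20/3, 16/3)
obs 9: x=1 → posterior Beta(23/3, 16/3)
obs 10: x=0 → posterior Beta(23/3, 19/3)

alpha=23/3, beta=19/3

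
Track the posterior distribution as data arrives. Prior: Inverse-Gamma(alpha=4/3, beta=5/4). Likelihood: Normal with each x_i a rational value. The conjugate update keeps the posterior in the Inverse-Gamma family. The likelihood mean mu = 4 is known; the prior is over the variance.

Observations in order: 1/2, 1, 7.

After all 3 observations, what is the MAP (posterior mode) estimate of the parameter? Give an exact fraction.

393/92

obs 1: x=1/2 → posterior Inverse-Gamma(11/6, 59/8)
obs 2: x=1 → posterior Inverse-Gamma(7/3, 95/8)
obs 3: x=7 → posterior Inverse-Gamma(17/6, 131/8)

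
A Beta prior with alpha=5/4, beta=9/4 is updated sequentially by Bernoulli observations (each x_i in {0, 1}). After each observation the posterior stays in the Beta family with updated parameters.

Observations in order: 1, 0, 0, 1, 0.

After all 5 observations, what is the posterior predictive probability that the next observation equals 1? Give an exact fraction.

13/34

obs 1: x=1 → posterior Beta(9/4, 9/4)
obs 2: x=0 → posterior Beta(9/4, 13/4)
obs 3: x=0 → posterior Beta(9/4, 17/4)
obs 4: x=1 → posterior Beta(13/4, 17/4)
obs 5: x=0 → posterior Beta(13/4, 21/4)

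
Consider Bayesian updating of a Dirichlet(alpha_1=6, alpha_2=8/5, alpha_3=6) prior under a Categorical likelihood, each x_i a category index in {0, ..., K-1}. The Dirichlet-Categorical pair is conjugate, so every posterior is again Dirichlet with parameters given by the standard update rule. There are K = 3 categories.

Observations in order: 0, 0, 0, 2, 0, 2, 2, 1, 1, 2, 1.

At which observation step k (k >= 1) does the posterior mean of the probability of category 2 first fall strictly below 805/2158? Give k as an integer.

k = 3

obs 1: x=0 → posterior Dirichlet(7, 8/5, 6)
obs 2: x=0 → posterior Dirichlet(8, 8/5, 6)
obs 3: x=0 → posterior Dirichlet(9, 8/5, 6)
obs 4: x=2 → posterior Dirichlet(9, 8/5, 7)
obs 5: x=0 → posterior Dirichlet(10, 8/5, 7)
obs 6: x=2 → posterior Dirichlet(10, 8/5, 8)
obs 7: x=2 → posterior Dirichlet(10, 8/5, 9)
obs 8: x=1 → posterior Dirichlet(10, 13/5, 9)
obs 9: x=1 → posterior Dirichlet(10, 18/5, 9)
obs 10: x=2 → posterior Dirichlet(10, 18/5, 10)
obs 11: x=1 → posterior Dirichlet(10, 23/5, 10)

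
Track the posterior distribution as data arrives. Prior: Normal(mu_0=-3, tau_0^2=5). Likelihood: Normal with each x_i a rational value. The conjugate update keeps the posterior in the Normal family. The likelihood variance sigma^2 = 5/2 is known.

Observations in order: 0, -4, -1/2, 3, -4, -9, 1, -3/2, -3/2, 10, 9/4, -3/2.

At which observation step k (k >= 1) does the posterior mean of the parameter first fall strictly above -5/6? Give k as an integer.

k = 4

obs 1: x=0 → posterior Normal(-1, 5/3)
obs 2: x=-4 → posterior Normal(-11/5, 1)
obs 3: x=-1/2 → posterior Normal(-12/7, 5/7)
obs 4: x=3 → posterior Normal(-2/3, 5/9)
obs 5: x=-4 → posterior Normal(-14/11, 5/11)
obs 6: x=-9 → posterior Normal(-32/13, 5/13)
obs 7: x=1 → posterior Normal(-2, 1/3)
obs 8: x=-3/2 → posterior Normal(-33/17, 5/17)
obs 9: x=-3/2 → posterior Normal(-36/19, 5/19)
obs 10: x=10 → posterior Normal(-16/21, 5/21)
obs 11: x=9/4 → posterior Normal(-1/2, 5/23)
obs 12: x=-3/2 → posterior Normal(-29/50, 1/5)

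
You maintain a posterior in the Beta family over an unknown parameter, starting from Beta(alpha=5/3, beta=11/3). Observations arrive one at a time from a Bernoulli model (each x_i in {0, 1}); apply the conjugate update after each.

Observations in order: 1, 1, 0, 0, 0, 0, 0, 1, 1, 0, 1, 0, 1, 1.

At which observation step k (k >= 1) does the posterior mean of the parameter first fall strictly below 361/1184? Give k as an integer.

k = 7

obs 1: x=1 → posterior Beta(8/3, 11/3)
obs 2: x=1 → posterior Beta(11/3, 11/3)
obs 3: x=0 → posterior Beta(11/3, 14/3)
obs 4: x=0 → posterior Beta(11/3, 17/3)
obs 5: x=0 → posterior Beta(11/3, 20/3)
obs 6: x=0 → posterior Beta(11/3, 23/3)
obs 7: x=0 → posterior Beta(11/3, 26/3)
obs 8: x=1 → posterior Beta(14/3, 26/3)
obs 9: x=1 → posterior Beta(17/3, 26/3)
obs 10: x=0 → posterior Beta(17/3, 29/3)
obs 11: x=1 → posterior Beta(20/3, 29/3)
obs 12: x=0 → posterior Beta(20/3, 32/3)
obs 13: x=1 → posterior Beta(23/3, 32/3)
obs 14: x=1 → posterior Beta(26/3, 32/3)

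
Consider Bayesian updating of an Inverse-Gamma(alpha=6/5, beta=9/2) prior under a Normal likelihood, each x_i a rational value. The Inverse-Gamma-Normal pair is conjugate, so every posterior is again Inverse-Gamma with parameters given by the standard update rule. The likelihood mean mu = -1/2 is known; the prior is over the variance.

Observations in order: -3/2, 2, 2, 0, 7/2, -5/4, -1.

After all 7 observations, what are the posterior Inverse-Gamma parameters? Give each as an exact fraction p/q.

alpha=47/10, beta=633/32

obs 1: x=-3/2 → posterior Inverse-Gamma(17/10, 5)
obs 2: x=2 → posterior Inverse-Gamma(11/5, 65/8)
obs 3: x=2 → posterior Inverse-Gamma(27/10, 45/4)
obs 4: x=0 → posterior Inverse-Gamma(16/5, 91/8)
obs 5: x=7/2 → posterior Inverse-Gamma(37/10, 155/8)
obs 6: x=-5/4 → posterior Inverse-Gamma(21/5, 629/32)
obs 7: x=-1 → posterior Inverse-Gamma(47/10, 633/32)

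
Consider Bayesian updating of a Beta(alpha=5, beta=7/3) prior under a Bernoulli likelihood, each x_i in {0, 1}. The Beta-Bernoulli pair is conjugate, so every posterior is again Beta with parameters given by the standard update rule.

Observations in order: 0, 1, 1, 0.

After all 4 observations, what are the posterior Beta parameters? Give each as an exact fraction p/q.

alpha=7, beta=13/3

obs 1: x=0 → posterior Beta(5, 10/3)
obs 2: x=1 → posterior Beta(6, 10/3)
obs 3: x=1 → posterior Beta(7, 10/3)
obs 4: x=0 → posterior Beta(7, 13/3)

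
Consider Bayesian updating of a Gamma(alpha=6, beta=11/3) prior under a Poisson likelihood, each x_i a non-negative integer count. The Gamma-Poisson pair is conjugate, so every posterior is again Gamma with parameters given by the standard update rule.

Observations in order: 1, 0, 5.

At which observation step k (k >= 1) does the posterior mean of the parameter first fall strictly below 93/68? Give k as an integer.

obs 1: x=1 → posterior Gamma(7, 14/3)
obs 2: x=0 → posterior Gamma(7, 17/3)
obs 3: x=5 → posterior Gamma(12, 20/3)

k = 2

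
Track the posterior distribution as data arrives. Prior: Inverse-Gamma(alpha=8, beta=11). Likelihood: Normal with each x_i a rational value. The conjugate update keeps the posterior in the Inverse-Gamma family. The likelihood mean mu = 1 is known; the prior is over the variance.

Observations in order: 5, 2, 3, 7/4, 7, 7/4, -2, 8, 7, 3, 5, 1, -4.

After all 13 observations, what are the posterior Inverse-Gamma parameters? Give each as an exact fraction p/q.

obs 1: x=5 → posterior Inverse-Gamma(17/2, 19)
obs 2: x=2 → posterior Inverse-Gamma(9, 39/2)
obs 3: x=3 → posterior Inverse-Gamma(19/2, 43/2)
obs 4: x=7/4 → posterior Inverse-Gamma(10, 697/32)
obs 5: x=7 → posterior Inverse-Gamma(21/2, 1273/32)
obs 6: x=7/4 → posterior Inverse-Gamma(11, 641/16)
obs 7: x=-2 → posterior Inverse-Gamma(23/2, 713/16)
obs 8: x=8 → posterior Inverse-Gamma(12, 1105/16)
obs 9: x=7 → posterior Inverse-Gamma(25/2, 1393/16)
obs 10: x=3 → posterior Inverse-Gamma(13, 1425/16)
obs 11: x=5 → posterior Inverse-Gamma(27/2, 1553/16)
obs 12: x=1 → posterior Inverse-Gamma(14, 1553/16)
obs 13: x=-4 → posterior Inverse-Gamma(29/2, 1753/16)

alpha=29/2, beta=1753/16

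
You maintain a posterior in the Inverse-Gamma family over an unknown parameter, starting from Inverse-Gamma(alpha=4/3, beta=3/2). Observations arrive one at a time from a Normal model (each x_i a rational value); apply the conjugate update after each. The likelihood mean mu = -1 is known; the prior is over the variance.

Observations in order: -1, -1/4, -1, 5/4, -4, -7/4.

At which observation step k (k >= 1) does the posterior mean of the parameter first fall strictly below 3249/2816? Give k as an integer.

obs 1: x=-1 → posterior Inverse-Gamma(11/6, 3/2)
obs 2: x=-1/4 → posterior Inverse-Gamma(7/3, 57/32)
obs 3: x=-1 → posterior Inverse-Gamma(17/6, 57/32)
obs 4: x=5/4 → posterior Inverse-Gamma(10/3, 69/16)
obs 5: x=-4 → posterior Inverse-Gamma(23/6, 141/16)
obs 6: x=-7/4 → posterior Inverse-Gamma(13/3, 291/32)

k = 3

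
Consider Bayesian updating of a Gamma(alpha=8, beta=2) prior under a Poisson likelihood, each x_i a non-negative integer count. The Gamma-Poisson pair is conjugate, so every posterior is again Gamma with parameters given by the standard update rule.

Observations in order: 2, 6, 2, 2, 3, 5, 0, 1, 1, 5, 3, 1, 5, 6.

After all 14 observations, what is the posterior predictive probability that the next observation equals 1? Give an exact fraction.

obs 1: x=2 → posterior Gamma(10, 3)
obs 2: x=6 → posterior Gamma(16, 4)
obs 3: x=2 → posterior Gamma(18, 5)
obs 4: x=2 → posterior Gamma(20, 6)
obs 5: x=3 → posterior Gamma(23, 7)
obs 6: x=5 → posterior Gamma(28, 8)
obs 7: x=0 → posterior Gamma(28, 9)
obs 8: x=1 → posterior Gamma(29, 10)
obs 9: x=1 → posterior Gamma(30, 11)
obs 10: x=5 → posterior Gamma(35, 12)
obs 11: x=3 → posterior Gamma(38, 13)
obs 12: x=1 → posterior Gamma(39, 14)
obs 13: x=5 → posterior Gamma(44, 15)
obs 14: x=6 → posterior Gamma(50, 16)

80346902212949513777098104617058130126110149689139641765068800/566102392446495912472763130484190827147641176198176468019613233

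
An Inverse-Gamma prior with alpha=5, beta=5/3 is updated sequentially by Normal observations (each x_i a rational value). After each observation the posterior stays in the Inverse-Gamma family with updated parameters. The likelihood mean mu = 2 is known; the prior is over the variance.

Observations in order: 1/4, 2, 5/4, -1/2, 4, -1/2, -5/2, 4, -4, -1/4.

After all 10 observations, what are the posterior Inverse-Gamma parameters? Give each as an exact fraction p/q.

alpha=10, beta=4261/96

obs 1: x=1/4 → posterior Inverse-Gamma(11/2, 307/96)
obs 2: x=2 → posterior Inverse-Gamma(6, 307/96)
obs 3: x=5/4 → posterior Inverse-Gamma(13/2, 167/48)
obs 4: x=-1/2 → posterior Inverse-Gamma(7, 317/48)
obs 5: x=4 → posterior Inverse-Gamma(15/2, 413/48)
obs 6: x=-1/2 → posterior Inverse-Gamma(8, 563/48)
obs 7: x=-5/2 → posterior Inverse-Gamma(17/2, 1049/48)
obs 8: x=4 → posterior Inverse-Gamma(9, 1145/48)
obs 9: x=-4 → posterior Inverse-Gamma(19/2, 2009/48)
obs 10: x=-1/4 → posterior Inverse-Gamma(10, 4261/96)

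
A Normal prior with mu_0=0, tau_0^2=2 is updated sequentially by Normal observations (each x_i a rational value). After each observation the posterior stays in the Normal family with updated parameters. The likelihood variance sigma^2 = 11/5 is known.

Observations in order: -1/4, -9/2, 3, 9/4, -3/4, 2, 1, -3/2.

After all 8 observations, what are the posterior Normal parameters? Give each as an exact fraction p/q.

obs 1: x=-1/4 → posterior Normal(-5/42, 22/21)
obs 2: x=-9/2 → posterior Normal(-95/62, 22/31)
obs 3: x=3 → posterior Normal(-35/82, 22/41)
obs 4: x=9/4 → posterior Normal(5/51, 22/51)
obs 5: x=-3/4 → posterior Normal(-5/122, 22/61)
obs 6: x=2 → posterior Normal(35/142, 22/71)
obs 7: x=1 → posterior Normal(55/162, 22/81)
obs 8: x=-3/2 → posterior Normal(25/182, 22/91)

mu_0=25/182, tau_0^2=22/91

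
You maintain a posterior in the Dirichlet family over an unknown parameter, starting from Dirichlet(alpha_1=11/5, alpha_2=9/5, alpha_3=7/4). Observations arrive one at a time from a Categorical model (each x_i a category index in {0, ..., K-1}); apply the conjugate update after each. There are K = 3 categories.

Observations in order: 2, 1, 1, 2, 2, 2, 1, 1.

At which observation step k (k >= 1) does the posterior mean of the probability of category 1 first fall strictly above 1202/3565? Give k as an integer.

obs 1: x=2 → posterior Dirichlet(11/5, 9/5, 11/4)
obs 2: x=1 → posterior Dirichlet(11/5, 14/5, 11/4)
obs 3: x=1 → posterior Dirichlet(11/5, 19/5, 11/4)
obs 4: x=2 → posterior Dirichlet(11/5, 19/5, 15/4)
obs 5: x=2 → posterior Dirichlet(11/5, 19/5, 19/4)
obs 6: x=2 → posterior Dirichlet(11/5, 19/5, 23/4)
obs 7: x=1 → posterior Dirichlet(11/5, 24/5, 23/4)
obs 8: x=1 → posterior Dirichlet(11/5, 29/5, 23/4)

k = 2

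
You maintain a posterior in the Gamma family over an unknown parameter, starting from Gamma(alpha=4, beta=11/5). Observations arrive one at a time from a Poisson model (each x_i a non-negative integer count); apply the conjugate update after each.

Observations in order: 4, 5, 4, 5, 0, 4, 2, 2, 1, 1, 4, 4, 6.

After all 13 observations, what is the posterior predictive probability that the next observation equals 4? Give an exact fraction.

obs 1: x=4 → posterior Gamma(8, 16/5)
obs 2: x=5 → posterior Gamma(13, 21/5)
obs 3: x=4 → posterior Gamma(17, 26/5)
obs 4: x=5 → posterior Gamma(22, 31/5)
obs 5: x=0 → posterior Gamma(22, 36/5)
obs 6: x=4 → posterior Gamma(26, 41/5)
obs 7: x=2 → posterior Gamma(28, 46/5)
obs 8: x=2 → posterior Gamma(30, 51/5)
obs 9: x=1 → posterior Gamma(31, 56/5)
obs 10: x=1 → posterior Gamma(32, 61/5)
obs 11: x=4 → posterior Gamma(36, 66/5)
obs 12: x=4 → posterior Gamma(40, 71/5)
obs 13: x=6 → posterior Gamma(46, 76/5)

43590015913875272949577777670108152939064794389592490957227664009352645066145073959649935360000/265613988875874769338781322035779626829233452653394495974574961739092490901302182994384699044001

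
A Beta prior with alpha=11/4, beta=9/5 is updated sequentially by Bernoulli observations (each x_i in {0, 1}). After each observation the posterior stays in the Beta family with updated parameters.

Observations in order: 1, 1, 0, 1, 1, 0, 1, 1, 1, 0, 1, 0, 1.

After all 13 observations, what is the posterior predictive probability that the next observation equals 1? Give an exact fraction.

235/351

obs 1: x=1 → posterior Beta(15/4, 9/5)
obs 2: x=1 → posterior Beta(19/4, 9/5)
obs 3: x=0 → posterior Beta(19/4, 14/5)
obs 4: x=1 → posterior Beta(23/4, 14/5)
obs 5: x=1 → posterior Beta(27/4, 14/5)
obs 6: x=0 → posterior Beta(27/4, 19/5)
obs 7: x=1 → posterior Beta(31/4, 19/5)
obs 8: x=1 → posterior Beta(35/4, 19/5)
obs 9: x=1 → posterior Beta(39/4, 19/5)
obs 10: x=0 → posterior Beta(39/4, 24/5)
obs 11: x=1 → posterior Beta(43/4, 24/5)
obs 12: x=0 → posterior Beta(43/4, 29/5)
obs 13: x=1 → posterior Beta(47/4, 29/5)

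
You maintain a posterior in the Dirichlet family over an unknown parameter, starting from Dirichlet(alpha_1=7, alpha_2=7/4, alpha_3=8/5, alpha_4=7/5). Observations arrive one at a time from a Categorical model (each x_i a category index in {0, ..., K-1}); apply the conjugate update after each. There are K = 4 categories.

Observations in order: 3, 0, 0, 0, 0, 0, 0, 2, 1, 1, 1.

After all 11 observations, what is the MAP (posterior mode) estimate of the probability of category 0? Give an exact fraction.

obs 1: x=3 → posterior Dirichlet(7, 7/4, 8/5, 12/5)
obs 2: x=0 → posterior Dirichlet(8, 7/4, 8/5, 12/5)
obs 3: x=0 → posterior Dirichlet(9, 7/4, 8/5, 12/5)
obs 4: x=0 → posterior Dirichlet(10, 7/4, 8/5, 12/5)
obs 5: x=0 → posterior Dirichlet(11, 7/4, 8/5, 12/5)
obs 6: x=0 → posterior Dirichlet(12, 7/4, 8/5, 12/5)
obs 7: x=0 → posterior Dirichlet(13, 7/4, 8/5, 12/5)
obs 8: x=2 → posterior Dirichlet(13, 7/4, 13/5, 12/5)
obs 9: x=1 → posterior Dirichlet(13, 11/4, 13/5, 12/5)
obs 10: x=1 → posterior Dirichlet(13, 15/4, 13/5, 12/5)
obs 11: x=1 → posterior Dirichlet(13, 19/4, 13/5, 12/5)

16/25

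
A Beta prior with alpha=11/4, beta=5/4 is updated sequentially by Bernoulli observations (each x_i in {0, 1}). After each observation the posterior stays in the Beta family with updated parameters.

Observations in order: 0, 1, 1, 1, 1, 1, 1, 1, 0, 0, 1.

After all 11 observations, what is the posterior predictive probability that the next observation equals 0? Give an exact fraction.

obs 1: x=0 → posterior Beta(11/4, 9/4)
obs 2: x=1 → posterior Beta(15/4, 9/4)
obs 3: x=1 → posterior Beta(19/4, 9/4)
obs 4: x=1 → posterior Beta(23/4, 9/4)
obs 5: x=1 → posterior Beta(27/4, 9/4)
obs 6: x=1 → posterior Beta(31/4, 9/4)
obs 7: x=1 → posterior Beta(35/4, 9/4)
obs 8: x=1 → posterior Beta(39/4, 9/4)
obs 9: x=0 → posterior Beta(39/4, 13/4)
obs 10: x=0 → posterior Beta(39/4, 17/4)
obs 11: x=1 → posterior Beta(43/4, 17/4)

17/60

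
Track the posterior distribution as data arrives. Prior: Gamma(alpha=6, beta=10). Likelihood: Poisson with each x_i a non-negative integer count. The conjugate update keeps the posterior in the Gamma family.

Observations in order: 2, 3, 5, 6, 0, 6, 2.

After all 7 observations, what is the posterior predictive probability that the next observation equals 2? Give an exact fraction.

obs 1: x=2 → posterior Gamma(8, 11)
obs 2: x=3 → posterior Gamma(11, 12)
obs 3: x=5 → posterior Gamma(16, 13)
obs 4: x=6 → posterior Gamma(22, 14)
obs 5: x=0 → posterior Gamma(22, 15)
obs 6: x=6 → posterior Gamma(28, 16)
obs 7: x=2 → posterior Gamma(30, 17)

1269987187501288661265870159462793921595/4915853237653560758425721196055093051392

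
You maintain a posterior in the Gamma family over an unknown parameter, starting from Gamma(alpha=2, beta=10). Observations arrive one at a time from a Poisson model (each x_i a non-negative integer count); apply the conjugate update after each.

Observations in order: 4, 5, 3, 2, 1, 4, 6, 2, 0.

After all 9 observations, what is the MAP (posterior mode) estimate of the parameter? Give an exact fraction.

28/19

obs 1: x=4 → posterior Gamma(6, 11)
obs 2: x=5 → posterior Gamma(11, 12)
obs 3: x=3 → posterior Gamma(14, 13)
obs 4: x=2 → posterior Gamma(16, 14)
obs 5: x=1 → posterior Gamma(17, 15)
obs 6: x=4 → posterior Gamma(21, 16)
obs 7: x=6 → posterior Gamma(27, 17)
obs 8: x=2 → posterior Gamma(29, 18)
obs 9: x=0 → posterior Gamma(29, 19)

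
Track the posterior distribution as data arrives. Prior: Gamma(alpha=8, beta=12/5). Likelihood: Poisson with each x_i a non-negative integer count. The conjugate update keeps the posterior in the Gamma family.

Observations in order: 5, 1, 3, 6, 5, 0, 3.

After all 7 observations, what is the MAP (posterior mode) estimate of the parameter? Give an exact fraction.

obs 1: x=5 → posterior Gamma(13, 17/5)
obs 2: x=1 → posterior Gamma(14, 22/5)
obs 3: x=3 → posterior Gamma(17, 27/5)
obs 4: x=6 → posterior Gamma(23, 32/5)
obs 5: x=5 → posterior Gamma(28, 37/5)
obs 6: x=0 → posterior Gamma(28, 42/5)
obs 7: x=3 → posterior Gamma(31, 47/5)

150/47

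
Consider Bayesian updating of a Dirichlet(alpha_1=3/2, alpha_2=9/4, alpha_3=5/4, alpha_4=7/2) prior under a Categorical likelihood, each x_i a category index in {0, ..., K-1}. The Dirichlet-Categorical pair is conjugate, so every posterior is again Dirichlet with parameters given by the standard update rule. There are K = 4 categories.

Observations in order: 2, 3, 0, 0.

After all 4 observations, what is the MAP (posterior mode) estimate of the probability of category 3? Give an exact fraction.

7/17

obs 1: x=2 → posterior Dirichlet(3/2, 9/4, 9/4, 7/2)
obs 2: x=3 → posterior Dirichlet(3/2, 9/4, 9/4, 9/2)
obs 3: x=0 → posterior Dirichlet(5/2, 9/4, 9/4, 9/2)
obs 4: x=0 → posterior Dirichlet(7/2, 9/4, 9/4, 9/2)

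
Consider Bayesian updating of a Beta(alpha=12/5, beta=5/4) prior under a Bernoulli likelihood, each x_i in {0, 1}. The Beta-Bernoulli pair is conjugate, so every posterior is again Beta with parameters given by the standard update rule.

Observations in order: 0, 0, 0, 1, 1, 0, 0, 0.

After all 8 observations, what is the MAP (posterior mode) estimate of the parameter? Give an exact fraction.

68/193

obs 1: x=0 → posterior Beta(12/5, 9/4)
obs 2: x=0 → posterior Beta(12/5, 13/4)
obs 3: x=0 → posterior Beta(12/5, 17/4)
obs 4: x=1 → posterior Beta(17/5, 17/4)
obs 5: x=1 → posterior Beta(22/5, 17/4)
obs 6: x=0 → posterior Beta(22/5, 21/4)
obs 7: x=0 → posterior Beta(22/5, 25/4)
obs 8: x=0 → posterior Beta(22/5, 29/4)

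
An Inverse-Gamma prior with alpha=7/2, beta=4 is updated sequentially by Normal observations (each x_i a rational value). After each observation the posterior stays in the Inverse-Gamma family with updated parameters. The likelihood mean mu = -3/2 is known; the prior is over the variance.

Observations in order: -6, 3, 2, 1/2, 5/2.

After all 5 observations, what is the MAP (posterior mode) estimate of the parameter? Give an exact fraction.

obs 1: x=-6 → posterior Inverse-Gamma(4, 113/8)
obs 2: x=3 → posterior Inverse-Gamma(9/2, 97/4)
obs 3: x=2 → posterior Inverse-Gamma(5, 243/8)
obs 4: x=1/2 → posterior Inverse-Gamma(11/2, 259/8)
obs 5: x=5/2 → posterior Inverse-Gamma(6, 323/8)

323/56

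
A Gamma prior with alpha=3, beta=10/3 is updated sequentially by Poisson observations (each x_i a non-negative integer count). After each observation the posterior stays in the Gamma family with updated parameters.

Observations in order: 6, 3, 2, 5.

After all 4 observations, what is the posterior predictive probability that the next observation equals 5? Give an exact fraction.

obs 1: x=6 → posterior Gamma(9, 13/3)
obs 2: x=3 → posterior Gamma(12, 16/3)
obs 3: x=2 → posterior Gamma(14, 19/3)
obs 4: x=5 → posterior Gamma(19, 22/3)

262185923632527761504701637984256/3552713678800500929355621337890625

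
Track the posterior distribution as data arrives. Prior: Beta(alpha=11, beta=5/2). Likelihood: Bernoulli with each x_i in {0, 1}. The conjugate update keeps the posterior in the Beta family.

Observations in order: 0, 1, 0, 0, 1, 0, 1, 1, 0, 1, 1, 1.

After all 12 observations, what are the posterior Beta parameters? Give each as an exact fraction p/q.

alpha=18, beta=15/2

obs 1: x=0 → posterior Beta(11, 7/2)
obs 2: x=1 → posterior Beta(12, 7/2)
obs 3: x=0 → posterior Beta(12, 9/2)
obs 4: x=0 → posterior Beta(12, 11/2)
obs 5: x=1 → posterior Beta(13, 11/2)
obs 6: x=0 → posterior Beta(13, 13/2)
obs 7: x=1 → posterior Beta(14, 13/2)
obs 8: x=1 → posterior Beta(15, 13/2)
obs 9: x=0 → posterior Beta(15, 15/2)
obs 10: x=1 → posterior Beta(16, 15/2)
obs 11: x=1 → posterior Beta(17, 15/2)
obs 12: x=1 → posterior Beta(18, 15/2)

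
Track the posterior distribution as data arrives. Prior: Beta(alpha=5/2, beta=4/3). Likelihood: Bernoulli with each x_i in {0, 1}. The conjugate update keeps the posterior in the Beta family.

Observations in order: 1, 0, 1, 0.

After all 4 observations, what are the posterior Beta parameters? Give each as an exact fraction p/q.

obs 1: x=1 → posterior Beta(7/2, 4/3)
obs 2: x=0 → posterior Beta(7/2, 7/3)
obs 3: x=1 → posterior Beta(9/2, 7/3)
obs 4: x=0 → posterior Beta(9/2, 10/3)

alpha=9/2, beta=10/3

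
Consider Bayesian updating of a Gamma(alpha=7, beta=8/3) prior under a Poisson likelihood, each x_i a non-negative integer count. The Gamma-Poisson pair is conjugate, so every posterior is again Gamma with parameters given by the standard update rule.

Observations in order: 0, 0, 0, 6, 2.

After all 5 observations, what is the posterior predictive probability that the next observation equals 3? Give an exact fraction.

611927865390777908668065/3684938775001739858051072

obs 1: x=0 → posterior Gamma(7, 11/3)
obs 2: x=0 → posterior Gamma(7, 14/3)
obs 3: x=0 → posterior Gamma(7, 17/3)
obs 4: x=6 → posterior Gamma(13, 20/3)
obs 5: x=2 → posterior Gamma(15, 23/3)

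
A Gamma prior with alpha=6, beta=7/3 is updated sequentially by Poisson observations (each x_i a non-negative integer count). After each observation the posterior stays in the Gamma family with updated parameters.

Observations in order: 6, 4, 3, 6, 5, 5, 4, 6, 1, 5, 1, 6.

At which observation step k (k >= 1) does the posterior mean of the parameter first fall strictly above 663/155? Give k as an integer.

obs 1: x=6 → posterior Gamma(12, 10/3)
obs 2: x=4 → posterior Gamma(16, 13/3)
obs 3: x=3 → posterior Gamma(19, 16/3)
obs 4: x=6 → posterior Gamma(25, 19/3)
obs 5: x=5 → posterior Gamma(30, 22/3)
obs 6: x=5 → posterior Gamma(35, 25/3)
obs 7: x=4 → posterior Gamma(39, 28/3)
obs 8: x=6 → posterior Gamma(45, 31/3)
obs 9: x=1 → posterior Gamma(46, 34/3)
obs 10: x=5 → posterior Gamma(51, 37/3)
obs 11: x=1 → posterior Gamma(52, 40/3)
obs 12: x=6 → posterior Gamma(58, 43/3)

k = 8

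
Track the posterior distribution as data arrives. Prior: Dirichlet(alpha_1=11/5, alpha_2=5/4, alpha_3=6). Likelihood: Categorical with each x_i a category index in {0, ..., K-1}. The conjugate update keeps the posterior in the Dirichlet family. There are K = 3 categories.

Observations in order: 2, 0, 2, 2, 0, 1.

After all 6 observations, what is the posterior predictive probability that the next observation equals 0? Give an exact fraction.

28/103

obs 1: x=2 → posterior Dirichlet(11/5, 5/4, 7)
obs 2: x=0 → posterior Dirichlet(16/5, 5/4, 7)
obs 3: x=2 → posterior Dirichlet(16/5, 5/4, 8)
obs 4: x=2 → posterior Dirichlet(16/5, 5/4, 9)
obs 5: x=0 → posterior Dirichlet(21/5, 5/4, 9)
obs 6: x=1 → posterior Dirichlet(21/5, 9/4, 9)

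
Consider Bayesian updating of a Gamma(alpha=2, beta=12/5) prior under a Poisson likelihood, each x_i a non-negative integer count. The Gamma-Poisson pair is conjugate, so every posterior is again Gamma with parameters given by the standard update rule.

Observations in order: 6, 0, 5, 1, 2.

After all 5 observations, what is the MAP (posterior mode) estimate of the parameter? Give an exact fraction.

obs 1: x=6 → posterior Gamma(8, 17/5)
obs 2: x=0 → posterior Gamma(8, 22/5)
obs 3: x=5 → posterior Gamma(13, 27/5)
obs 4: x=1 → posterior Gamma(14, 32/5)
obs 5: x=2 → posterior Gamma(16, 37/5)

75/37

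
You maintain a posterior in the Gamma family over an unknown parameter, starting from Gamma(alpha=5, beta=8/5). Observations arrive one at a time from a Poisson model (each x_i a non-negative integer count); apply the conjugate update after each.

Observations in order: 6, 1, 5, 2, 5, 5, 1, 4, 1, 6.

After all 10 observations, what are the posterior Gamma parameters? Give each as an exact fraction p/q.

obs 1: x=6 → posterior Gamma(11, 13/5)
obs 2: x=1 → posterior Gamma(12, 18/5)
obs 3: x=5 → posterior Gamma(17, 23/5)
obs 4: x=2 → posterior Gamma(19, 28/5)
obs 5: x=5 → posterior Gamma(24, 33/5)
obs 6: x=5 → posterior Gamma(29, 38/5)
obs 7: x=1 → posterior Gamma(30, 43/5)
obs 8: x=4 → posterior Gamma(34, 48/5)
obs 9: x=1 → posterior Gamma(35, 53/5)
obs 10: x=6 → posterior Gamma(41, 58/5)

alpha=41, beta=58/5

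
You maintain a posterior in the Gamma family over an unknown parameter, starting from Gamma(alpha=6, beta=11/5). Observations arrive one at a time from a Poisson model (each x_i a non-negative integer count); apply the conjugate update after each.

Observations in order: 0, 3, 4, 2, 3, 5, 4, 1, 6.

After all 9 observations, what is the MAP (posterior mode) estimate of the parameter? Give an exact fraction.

obs 1: x=0 → posterior Gamma(6, 16/5)
obs 2: x=3 → posterior Gamma(9, 21/5)
obs 3: x=4 → posterior Gamma(13, 26/5)
obs 4: x=2 → posterior Gamma(15, 31/5)
obs 5: x=3 → posterior Gamma(18, 36/5)
obs 6: x=5 → posterior Gamma(23, 41/5)
obs 7: x=4 → posterior Gamma(27, 46/5)
obs 8: x=1 → posterior Gamma(28, 51/5)
obs 9: x=6 → posterior Gamma(34, 56/5)

165/56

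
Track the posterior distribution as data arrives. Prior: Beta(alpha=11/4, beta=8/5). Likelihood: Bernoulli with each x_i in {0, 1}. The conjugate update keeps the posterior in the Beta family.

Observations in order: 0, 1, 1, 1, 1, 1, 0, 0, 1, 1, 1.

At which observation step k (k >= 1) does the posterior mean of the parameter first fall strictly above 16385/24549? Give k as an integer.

k = 4

obs 1: x=0 → posterior Beta(11/4, 13/5)
obs 2: x=1 → posterior Beta(15/4, 13/5)
obs 3: x=1 → posterior Beta(19/4, 13/5)
obs 4: x=1 → posterior Beta(23/4, 13/5)
obs 5: x=1 → posterior Beta(27/4, 13/5)
obs 6: x=1 → posterior Beta(31/4, 13/5)
obs 7: x=0 → posterior Beta(31/4, 18/5)
obs 8: x=0 → posterior Beta(31/4, 23/5)
obs 9: x=1 → posterior Beta(35/4, 23/5)
obs 10: x=1 → posterior Beta(39/4, 23/5)
obs 11: x=1 → posterior Beta(43/4, 23/5)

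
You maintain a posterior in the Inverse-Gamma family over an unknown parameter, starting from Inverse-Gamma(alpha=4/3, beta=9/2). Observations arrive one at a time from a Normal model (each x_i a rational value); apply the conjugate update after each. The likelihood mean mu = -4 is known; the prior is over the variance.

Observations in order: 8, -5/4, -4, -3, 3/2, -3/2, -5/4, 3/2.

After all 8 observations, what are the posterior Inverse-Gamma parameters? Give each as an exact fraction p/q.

obs 1: x=8 → posterior Inverse-Gamma(11/6, 153/2)
obs 2: x=-5/4 → posterior Inverse-Gamma(7/3, 2569/32)
obs 3: x=-4 → posterior Inverse-Gamma(17/6, 2569/32)
obs 4: x=-3 → posterior Inverse-Gamma(10/3, 2585/32)
obs 5: x=3/2 → posterior Inverse-Gamma(23/6, 3069/32)
obs 6: x=-3/2 → posterior Inverse-Gamma(13/3, 3169/32)
obs 7: x=-5/4 → posterior Inverse-Gamma(29/6, 1645/16)
obs 8: x=3/2 → posterior Inverse-Gamma(16/3, 1887/16)

alpha=16/3, beta=1887/16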